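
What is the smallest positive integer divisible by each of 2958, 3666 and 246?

74100858

lcm(2958, 3666) = 2958·3666/gcd = 10844028/6 = 1807338
lcm(1807338, 246) = 1807338·246/gcd = 444605148/6 = 74100858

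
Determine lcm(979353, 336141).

2151638541

gcd first: 979353 = 2·336141 + 307071; 336141 = 1·307071 + 29070; 307071 = 10·29070 + 16371; 29070 = 1·16371 + 12699; 16371 = 1·12699 + 3672; 12699 = 3·3672 + 1683; 3672 = 2·1683 + 306; 1683 = 5·306 + 153; 306 = 2·153 + 0 → gcd = 153
lcm = 979353·336141/gcd = 329200696773/153 = 2151638541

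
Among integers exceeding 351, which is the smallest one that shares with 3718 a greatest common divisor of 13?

Multiples of 13 above 351: 13·28, 13·29, … . Need the cofactor coprime to 3718/13 = 286.
Checking s = 28, 29, … the first with gcd(s, 286) = 1 is s = 29, giving 377.

377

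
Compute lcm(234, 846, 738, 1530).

38328030

234 = 2 · 3² · 13; 846 = 2 · 3² · 47; 738 = 2 · 3² · 41; 1530 = 2 · 3² · 5 · 17
lcm takes max exponent of each prime: 2 · 3² · 5 · 13 · 17 · 41 · 47 = 38328030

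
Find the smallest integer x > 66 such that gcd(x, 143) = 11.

Multiples of 11 above 66: 11·7, 11·8, … . Need the cofactor coprime to 143/11 = 13.
Checking s = 7, 8, … the first with gcd(s, 13) = 1 is s = 7, giving 77.

77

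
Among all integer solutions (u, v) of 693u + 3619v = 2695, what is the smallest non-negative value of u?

30

gcd(693, 3619) = 77 (Euclid: 3619 = 5·693 + 154; 693 = 4·154 + 77; 154 = 2·77 + 0), and 77 | 2695.
Extended Euclid: 693·(21) + 3619·(-4) = 77. Scale by 35: u₀ = 735.
General solution u = u₀ + 47t; reducing mod 47 gives u = 30 (and v = -5).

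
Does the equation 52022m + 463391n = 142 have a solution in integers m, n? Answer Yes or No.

By Bézout, 52022m + 463391n = 142 has integer solutions iff gcd(52022, 463391) | 142.
Euclid: 463391 = 8·52022 + 47215; 52022 = 1·47215 + 4807; 47215 = 9·4807 + 3952; 4807 = 1·3952 + 855; 3952 = 4·855 + 532; 855 = 1·532 + 323; 532 = 1·323 + 209; 323 = 1·209 + 114; 209 = 1·114 + 95; 114 = 1·95 + 19; 95 = 5·19 + 0. gcd = 19; 142 mod 19 = 9. No.

No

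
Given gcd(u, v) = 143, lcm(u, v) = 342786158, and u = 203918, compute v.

240383

u·v = gcd·lcm = 143·342786158 = 49018420594, so v = 49018420594/203918 = 240383.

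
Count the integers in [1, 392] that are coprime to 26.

181

Prime factors of 26: 2, 13. Count integers ≤ 392 divisible by none of them.
By inclusion–exclusion: 392 − ⌊392/2⌋ − ⌊392/13⌋ + ⌊392/26⌋ = 181.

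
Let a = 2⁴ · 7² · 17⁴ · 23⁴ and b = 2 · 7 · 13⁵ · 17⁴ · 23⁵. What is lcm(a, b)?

156483189619017615536

max exponent per prime: 2⁴ · 7² · 13⁵ · 17⁴ · 23⁵ = 156483189619017615536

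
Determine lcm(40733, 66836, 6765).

21744090060

40733 = 7 · 11 · 23²; 66836 = 2² · 7² · 11 · 31; 6765 = 3 · 5 · 11 · 41
lcm takes max exponent of each prime: 2² · 3 · 5 · 7² · 11 · 23² · 31 · 41 = 21744090060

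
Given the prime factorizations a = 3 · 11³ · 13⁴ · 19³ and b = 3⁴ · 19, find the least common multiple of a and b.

max exponent per prime: 3⁴ · 11³ · 13⁴ · 19³ = 21120164011089

21120164011089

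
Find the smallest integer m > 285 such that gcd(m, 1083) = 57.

342

gcd(m, 1083) = 57 forces 57 | m; write m = 57s. Then gcd(57s, 57·19) = 57·gcd(s, 19), so need gcd(s, 19) = 1.
57s > 285 gives s ≥ 6. The least s ≥ 6 coprime to 19 is 6, so m = 57·6 = 342.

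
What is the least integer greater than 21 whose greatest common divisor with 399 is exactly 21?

42

gcd(k, 399) = 21 forces 21 | k; write k = 21s. Then gcd(21s, 21·19) = 21·gcd(s, 19), so need gcd(s, 19) = 1.
21s > 21 gives s ≥ 2. The least s ≥ 2 coprime to 19 is 2, so k = 21·2 = 42.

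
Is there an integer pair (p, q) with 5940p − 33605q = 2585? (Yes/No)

gcd(5940, 33605): 33605 = 5·5940 + 3905; 5940 = 1·3905 + 2035; 3905 = 1·2035 + 1870; 2035 = 1·1870 + 165; 1870 = 11·165 + 55; 165 = 3·55 + 0 → 55
55 divides 2585, so a solution exists.

Yes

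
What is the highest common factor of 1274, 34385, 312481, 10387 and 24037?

gcd(1274, 34385): 34385 = 26·1274 + 1261; 1274 = 1·1261 + 13; 1261 = 97·13 + 0 → 13
gcd(13, 312481): 312481 = 24037·13 + 0 → 13
gcd(13, 10387): 10387 = 799·13 + 0 → 13
gcd(13, 24037): 24037 = 1849·13 + 0 → 13

13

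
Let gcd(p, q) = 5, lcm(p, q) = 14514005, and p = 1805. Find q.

Using pq = gcd(p,q)·lcm(p,q) = 5·14514005 = 72570025, we get q = 72570025/1805 = 40205.

40205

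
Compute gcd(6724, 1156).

6724 = 2² · 41²
1156 = 2² · 17²
Common: 2² = 4

4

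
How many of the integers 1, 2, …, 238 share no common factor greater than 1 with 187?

187 = 11·17. Inclusion–exclusion on these primes:
238 − ⌊238/11⌋ − ⌊238/17⌋ + ⌊238/187⌋ = 204

204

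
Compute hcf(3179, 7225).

Euclid: 7225 = 2·3179 + 867; 3179 = 3·867 + 578; 867 = 1·578 + 289; 578 = 2·289 + 0. Last nonzero remainder: 289.

289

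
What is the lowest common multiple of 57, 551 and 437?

lcm(57, 551) = 57·551/gcd = 31407/19 = 1653
lcm(1653, 437) = 1653·437/gcd = 722361/19 = 38019

38019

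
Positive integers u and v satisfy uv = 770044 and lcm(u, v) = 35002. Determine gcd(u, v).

22

From gcd × lcm = uv: gcd = 770044 / 35002 = 22.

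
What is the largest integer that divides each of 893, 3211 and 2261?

19

gcd(893, 3211): 3211 = 3·893 + 532; 893 = 1·532 + 361; 532 = 1·361 + 171; 361 = 2·171 + 19; 171 = 9·19 + 0 → 19
gcd(19, 2261): 2261 = 119·19 + 0 → 19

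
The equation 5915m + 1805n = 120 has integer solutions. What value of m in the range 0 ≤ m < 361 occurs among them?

58

gcd(5915, 1805) = 5 (Euclid: 5915 = 3·1805 + 500; 1805 = 3·500 + 305; 500 = 1·305 + 195; 305 = 1·195 + 110; 195 = 1·110 + 85; 110 = 1·85 + 25; 85 = 3·25 + 10; 25 = 2·10 + 5; 10 = 2·5 + 0), and 5 | 120.
Extended Euclid: 5915·(-148) + 1805·(485) = 5. Scale by 24: m₀ = -3552.
General solution m = m₀ + 361t; reducing mod 361 gives m = 58 (and n = -190).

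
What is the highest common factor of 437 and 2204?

Euclid: 2204 = 5·437 + 19; 437 = 23·19 + 0. Last nonzero remainder: 19.

19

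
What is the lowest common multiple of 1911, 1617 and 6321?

lcm(1911, 1617) = 1911·1617/gcd = 3090087/147 = 21021
lcm(21021, 6321) = 21021·6321/gcd = 132873741/147 = 903903

903903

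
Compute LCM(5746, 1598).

270062

5746 = 2 · 13² · 17; 1598 = 2 · 17 · 47
max exponents: 2 · 13² · 17 · 47 = 270062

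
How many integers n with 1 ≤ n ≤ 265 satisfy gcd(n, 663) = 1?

663 = 3·13·17. Inclusion–exclusion on these primes:
265 − ⌊265/3⌋ − ⌊265/13⌋ − ⌊265/17⌋ + ⌊265/39⌋ + ⌊265/51⌋ + ⌊265/221⌋ − ⌊265/663⌋ = 154

154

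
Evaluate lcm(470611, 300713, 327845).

63530131945

lcm(470611, 300713) = 470611·300713/gcd = 141518845643/323 = 438138841
lcm(438138841, 327845) = 438138841·327845/gcd = 143641628327645/2261 = 63530131945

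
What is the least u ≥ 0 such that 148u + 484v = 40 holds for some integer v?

gcd(148, 484) = 4 (Euclid: 484 = 3·148 + 40; 148 = 3·40 + 28; 40 = 1·28 + 12; 28 = 2·12 + 4; 12 = 3·4 + 0), and 4 | 40.
Extended Euclid: 148·(36) + 484·(-11) = 4. Scale by 10: u₀ = 360.
General solution u = u₀ + 121t; reducing mod 121 gives u = 118 (and v = -36).

118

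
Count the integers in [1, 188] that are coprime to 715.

715 = 5·11·13. Inclusion–exclusion on these primes:
188 − ⌊188/5⌋ − ⌊188/11⌋ − ⌊188/13⌋ + ⌊188/55⌋ + ⌊188/65⌋ + ⌊188/143⌋ − ⌊188/715⌋ = 126

126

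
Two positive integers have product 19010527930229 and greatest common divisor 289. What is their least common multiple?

65780373461

gcd·lcm = product, so lcm = 19010527930229/289 = 65780373461.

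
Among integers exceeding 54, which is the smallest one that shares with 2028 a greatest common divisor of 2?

58

gcd(x, 2028) = 2 forces 2 | x; write x = 2s. Then gcd(2s, 2·1014) = 2·gcd(s, 1014), so need gcd(s, 1014) = 1.
2s > 54 gives s ≥ 28. The least s ≥ 28 coprime to 1014 is 29, so x = 2·29 = 58.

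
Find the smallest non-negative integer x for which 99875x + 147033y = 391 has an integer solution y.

6401

gcd(99875, 147033) = 17 (Euclid: 147033 = 1·99875 + 47158; 99875 = 2·47158 + 5559; 47158 = 8·5559 + 2686; 5559 = 2·2686 + 187; 2686 = 14·187 + 68; 187 = 2·68 + 51; 68 = 1·51 + 17; 51 = 3·17 + 0), and 17 | 391.
Extended Euclid: 99875·(-2354) + 147033·(1599) = 17. Scale by 23: x₀ = -54142.
General solution x = x₀ + 8649t; reducing mod 8649 gives x = 6401 (and y = -4348).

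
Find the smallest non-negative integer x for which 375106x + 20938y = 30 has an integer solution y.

gcd(375106, 20938) = 2 (Euclid: 375106 = 17·20938 + 19160; 20938 = 1·19160 + 1778; 19160 = 10·1778 + 1380; 1778 = 1·1380 + 398; 1380 = 3·398 + 186; 398 = 2·186 + 26; 186 = 7·26 + 4; 26 = 6·4 + 2; 4 = 2·2 + 0), and 2 | 30.
Extended Euclid: 375106·(-4840) + 20938·(86709) = 2. Scale by 15: x₀ = -72600.
General solution x = x₀ + 10469t; reducing mod 10469 gives x = 683 (and y = -12236).

683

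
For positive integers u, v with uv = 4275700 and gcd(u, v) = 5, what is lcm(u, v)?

For any two positive integers, gcd × lcm equals their product. Hence lcm = 4275700 / 5 = 855140.

855140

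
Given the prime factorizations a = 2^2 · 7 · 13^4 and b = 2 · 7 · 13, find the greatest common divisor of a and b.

min exponent per shared prime: 2 · 7 · 13 = 182

182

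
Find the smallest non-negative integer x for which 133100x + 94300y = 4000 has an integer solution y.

gcd(133100, 94300) = 100 (Euclid: 133100 = 1·94300 + 38800; 94300 = 2·38800 + 16700; 38800 = 2·16700 + 5400; 16700 = 3·5400 + 500; 5400 = 10·500 + 400; 500 = 1·400 + 100; 400 = 4·100 + 0), and 100 | 4000.
Extended Euclid: 133100·(-192) + 94300·(271) = 100. Scale by 40: x₀ = -7680.
General solution x = x₀ + 943t; reducing mod 943 gives x = 807 (and y = -1139).

807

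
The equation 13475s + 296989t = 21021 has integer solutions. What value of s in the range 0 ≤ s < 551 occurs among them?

Euclid: 296989 = 22·13475 + 539; 13475 = 25·539 + 0 → gcd = 539; 21021 = 539·39.
Back-substitution yields 13475·(-22) + 296989·(1) = 539, so one solution is s = -22·39 = -858, t = 1·39 = 39.
Solutions in s differ by 296989/539 = 551; the one in [0, 551) is -858 mod 551 = 244.

244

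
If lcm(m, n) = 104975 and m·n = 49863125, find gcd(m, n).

475

gcd·lcm = product, so gcd = 49863125/104975 = 475.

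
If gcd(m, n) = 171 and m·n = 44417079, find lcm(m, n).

259749

gcd·lcm = product, so lcm = 44417079/171 = 259749.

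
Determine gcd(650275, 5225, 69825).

gcd(650275, 5225): 650275 = 124·5225 + 2375; 5225 = 2·2375 + 475; 2375 = 5·475 + 0 → 475
gcd(475, 69825): 69825 = 147·475 + 0 → 475

475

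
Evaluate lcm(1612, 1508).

46748

1612 = 2² · 13 · 31; 1508 = 2² · 13 · 29
max exponents: 2² · 13 · 29 · 31 = 46748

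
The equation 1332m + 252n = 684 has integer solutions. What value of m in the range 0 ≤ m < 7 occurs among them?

gcd(1332, 252) = 36 (Euclid: 1332 = 5·252 + 72; 252 = 3·72 + 36; 72 = 2·36 + 0), and 36 | 684.
Extended Euclid: 1332·(-3) + 252·(16) = 36. Scale by 19: m₀ = -57.
General solution m = m₀ + 7t; reducing mod 7 gives m = 6 (and n = -29).

6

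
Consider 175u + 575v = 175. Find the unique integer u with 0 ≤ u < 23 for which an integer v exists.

Reduce mod 575: 175u ≡ 175 (mod 575). With g = gcd(175, 575) = 25 dividing 175, divide through: 7u ≡ 7 (mod 23).
Since gcd(7, 23) = 1, u ≡ 7·(7)⁻¹ ≡ 1 (mod 23). Smallest non-negative: 1.

1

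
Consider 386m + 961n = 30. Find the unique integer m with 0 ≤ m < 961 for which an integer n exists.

Reduce mod 961: 386m ≡ 30 (mod 961). With g = gcd(386, 961) = 1 dividing 30, divide through: 386m ≡ 30 (mod 961).
Since gcd(386, 961) = 1, m ≡ 30·(386)⁻¹ ≡ 259 (mod 961). Smallest non-negative: 259.

259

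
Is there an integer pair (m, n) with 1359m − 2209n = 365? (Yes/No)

By Bézout, 1359m − 2209n = 365 has integer solutions iff gcd(1359, 2209) | 365.
Euclid: 2209 = 1·1359 + 850; 1359 = 1·850 + 509; 850 = 1·509 + 341; 509 = 1·341 + 168; 341 = 2·168 + 5; 168 = 33·5 + 3; 5 = 1·3 + 2; 3 = 1·2 + 1; 2 = 2·1 + 0. gcd = 1; 365 mod 1 = 0. Yes.

Yes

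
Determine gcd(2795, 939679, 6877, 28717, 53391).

13

gcd(2795, 939679): 939679 = 336·2795 + 559; 2795 = 5·559 + 0 → 559
gcd(559, 6877): 6877 = 12·559 + 169; 559 = 3·169 + 52; 169 = 3·52 + 13; 52 = 4·13 + 0 → 13
gcd(13, 28717): 28717 = 2209·13 + 0 → 13
gcd(13, 53391): 53391 = 4107·13 + 0 → 13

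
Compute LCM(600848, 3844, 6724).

970634493968

600848 = 2⁴ · 17 · 47²; 3844 = 2² · 31²; 6724 = 2² · 41²
lcm takes max exponent of each prime: 2⁴ · 17 · 31² · 41² · 47² = 970634493968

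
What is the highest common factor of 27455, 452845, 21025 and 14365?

gcd(27455, 452845): 452845 = 16·27455 + 13565; 27455 = 2·13565 + 325; 13565 = 41·325 + 240; 325 = 1·240 + 85; 240 = 2·85 + 70; 85 = 1·70 + 15; 70 = 4·15 + 10; 15 = 1·10 + 5; 10 = 2·5 + 0 → 5
gcd(5, 21025): 21025 = 4205·5 + 0 → 5
gcd(5, 14365): 14365 = 2873·5 + 0 → 5

5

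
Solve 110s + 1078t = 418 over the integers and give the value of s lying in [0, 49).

43

Euclid: 1078 = 9·110 + 88; 110 = 1·88 + 22; 88 = 4·22 + 0 → gcd = 22; 418 = 22·19.
Back-substitution yields 110·(10) + 1078·(-1) = 22, so one solution is s = 10·19 = 190, t = -1·19 = -19.
Solutions in s differ by 1078/22 = 49; the one in [0, 49) is 190 mod 49 = 43.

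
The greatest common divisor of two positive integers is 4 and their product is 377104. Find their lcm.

Since gcd(a,b)·lcm(a,b) = ab, lcm = 377104/4 = 94276.

94276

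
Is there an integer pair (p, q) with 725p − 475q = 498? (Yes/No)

No

gcd(725, 475): 725 = 1·475 + 250; 475 = 1·250 + 225; 250 = 1·225 + 25; 225 = 9·25 + 0 → 25
25 does not divide 498, so a solution does not exist.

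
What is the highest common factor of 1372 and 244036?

4

Euclid: 244036 = 177·1372 + 1192; 1372 = 1·1192 + 180; 1192 = 6·180 + 112; 180 = 1·112 + 68; 112 = 1·68 + 44; 68 = 1·44 + 24; 44 = 1·24 + 20; 24 = 1·20 + 4; 20 = 5·4 + 0. Last nonzero remainder: 4.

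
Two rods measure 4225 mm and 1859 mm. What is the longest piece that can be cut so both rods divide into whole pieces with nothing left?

169

Euclid: 4225 = 2·1859 + 507; 1859 = 3·507 + 338; 507 = 1·338 + 169; 338 = 2·169 + 0. Last nonzero remainder: 169.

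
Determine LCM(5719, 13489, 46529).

lcm(5719, 13489) = 5719·13489/gcd = 77143591/7 = 11020513
lcm(11020513, 46529) = 11020513·46529/gcd = 512773449377/7 = 73253349911

73253349911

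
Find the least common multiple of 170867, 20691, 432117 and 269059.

55954919778219

lcm(170867, 20691) = 170867·20691/gcd = 3535409097/19 = 186074163
lcm(186074163, 432117) = 186074163·432117/gcd = 80405809093071/171 = 470209409901
lcm(470209409901, 269059) = 470209409901·269059/gcd = 126514073618553159/2261 = 55954919778219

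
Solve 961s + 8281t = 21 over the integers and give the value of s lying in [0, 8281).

8169

Reduce mod 8281: 961s ≡ 21 (mod 8281). With g = gcd(961, 8281) = 1 dividing 21, divide through: 961s ≡ 21 (mod 8281).
Since gcd(961, 8281) = 1, s ≡ 21·(961)⁻¹ ≡ 8169 (mod 8281). Smallest non-negative: 8169.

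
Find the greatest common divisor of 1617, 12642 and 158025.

147

1617 = 3 · 7² · 11; 12642 = 2 · 3 · 7² · 43; 158025 = 3 · 5² · 7² · 43
gcd takes min exponent of each prime: 3 · 7² = 147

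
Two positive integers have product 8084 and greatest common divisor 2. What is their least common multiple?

Since gcd(m,n)·lcm(m,n) = mn, lcm = 8084/2 = 4042.

4042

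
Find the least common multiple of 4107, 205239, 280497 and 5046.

32276976601002

lcm(4107, 205239) = 4107·205239/gcd = 842916573/111 = 7593843
lcm(7593843, 280497) = 7593843·280497/gcd = 2130050179971/111 = 19189641261
lcm(19189641261, 5046) = 19189641261·5046/gcd = 96830929803006/3 = 32276976601002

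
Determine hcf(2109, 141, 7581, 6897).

3

gcd(2109, 141): 2109 = 14·141 + 135; 141 = 1·135 + 6; 135 = 22·6 + 3; 6 = 2·3 + 0 → 3
gcd(3, 7581): 7581 = 2527·3 + 0 → 3
gcd(3, 6897): 6897 = 2299·3 + 0 → 3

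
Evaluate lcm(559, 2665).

114595

gcd first: 2665 = 4·559 + 429; 559 = 1·429 + 130; 429 = 3·130 + 39; 130 = 3·39 + 13; 39 = 3·13 + 0 → gcd = 13
lcm = 559·2665/gcd = 1489735/13 = 114595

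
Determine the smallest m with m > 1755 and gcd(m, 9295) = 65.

gcd(m, 9295) = 65 forces 65 | m; write m = 65s. Then gcd(65s, 65·143) = 65·gcd(s, 143), so need gcd(s, 143) = 1.
65s > 1755 gives s ≥ 28. The least s ≥ 28 coprime to 143 is 28, so m = 65·28 = 1820.

1820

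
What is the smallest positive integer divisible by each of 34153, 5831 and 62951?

lcm(34153, 5831) = 34153·5831/gcd = 199146143/833 = 239071
lcm(239071, 62951) = 239071·62951/gcd = 15049758521/119 = 126468559

126468559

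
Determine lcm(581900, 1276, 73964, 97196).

62662798207900

581900 = 2² · 5² · 11 · 23²; 1276 = 2² · 11 · 29; 73964 = 2² · 11 · 41²; 97196 = 2² · 11 · 47²
lcm takes max exponent of each prime: 2² · 5² · 11 · 23² · 29 · 41² · 47² = 62662798207900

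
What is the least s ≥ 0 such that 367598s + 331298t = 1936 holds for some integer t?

1077

Reduce mod 331298: 367598s ≡ 1936 (mod 331298). With g = gcd(367598, 331298) = 242 dividing 1936, divide through: 1519s ≡ 8 (mod 1369).
Since gcd(1519, 1369) = 1, s ≡ 8·(1519)⁻¹ ≡ 1077 (mod 1369). Smallest non-negative: 1077.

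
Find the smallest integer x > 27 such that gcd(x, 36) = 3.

33

36 = 3·12. Any x with gcd(x, 36) = 3 is a multiple of 3, say 3s, with s coprime to 12.
Need s > 27/3, so s ≥ 10. First s ≥ 10 with gcd(s, 12) = 1 is s = 11. Thus x = 3·11 = 33.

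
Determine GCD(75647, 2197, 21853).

13

75647 = 11 · 13 · 23²; 2197 = 13³; 21853 = 13 · 41²
gcd takes min exponent of each prime: 13 = 13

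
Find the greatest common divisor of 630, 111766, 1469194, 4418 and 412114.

630 = 2 · 3² · 5 · 7; 111766 = 2 · 29 · 41 · 47; 1469194 = 2 · 19 · 23 · 41²; 4418 = 2 · 47²; 412114 = 2 · 17² · 23 · 31
gcd takes min exponent of each prime: 2 = 2

2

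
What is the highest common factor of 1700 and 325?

25

Euclid: 1700 = 5·325 + 75; 325 = 4·75 + 25; 75 = 3·25 + 0. Last nonzero remainder: 25.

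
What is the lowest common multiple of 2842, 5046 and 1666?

lcm(2842, 5046) = 2842·5046/gcd = 14340732/58 = 247254
lcm(247254, 1666) = 247254·1666/gcd = 411925164/98 = 4203318

4203318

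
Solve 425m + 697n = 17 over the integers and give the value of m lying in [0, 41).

23

gcd(425, 697) = 17 (Euclid: 697 = 1·425 + 272; 425 = 1·272 + 153; 272 = 1·153 + 119; 153 = 1·119 + 34; 119 = 3·34 + 17; 34 = 2·17 + 0), and 17 | 17.
Extended Euclid: 425·(-18) + 697·(11) = 17. Scale by 1: m₀ = -18.
General solution m = m₀ + 41t; reducing mod 41 gives m = 23 (and n = -14).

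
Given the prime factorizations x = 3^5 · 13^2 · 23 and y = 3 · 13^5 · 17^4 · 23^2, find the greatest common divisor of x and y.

min exponent per shared prime: 3 · 13^2 · 23 = 11661

11661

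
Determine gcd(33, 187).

11

Euclid: 187 = 5·33 + 22; 33 = 1·22 + 11; 22 = 2·11 + 0. Last nonzero remainder: 11.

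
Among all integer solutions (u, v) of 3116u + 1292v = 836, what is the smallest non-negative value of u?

4

Reduce mod 1292: 3116u ≡ 836 (mod 1292). With g = gcd(3116, 1292) = 76 dividing 836, divide through: 41u ≡ 11 (mod 17).
Since gcd(41, 17) = 1, u ≡ 11·(41)⁻¹ ≡ 4 (mod 17). Smallest non-negative: 4.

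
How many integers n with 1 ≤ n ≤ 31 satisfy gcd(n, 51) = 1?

20

51 = 3·17. Inclusion–exclusion on these primes:
31 − ⌊31/3⌋ − ⌊31/17⌋ + ⌊31/51⌋ = 20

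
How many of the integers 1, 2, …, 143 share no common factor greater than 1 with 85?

85 = 5·17. Inclusion–exclusion on these primes:
143 − ⌊143/5⌋ − ⌊143/17⌋ + ⌊143/85⌋ = 108

108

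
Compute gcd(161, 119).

7

Euclid: 161 = 1·119 + 42; 119 = 2·42 + 35; 42 = 1·35 + 7; 35 = 5·7 + 0. Last nonzero remainder: 7.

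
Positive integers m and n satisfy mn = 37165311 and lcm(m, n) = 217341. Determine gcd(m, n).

gcd·lcm = product, so gcd = 37165311/217341 = 171.

171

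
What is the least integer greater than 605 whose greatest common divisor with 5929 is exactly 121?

5929 = 121·49. Any m with gcd(m, 5929) = 121 is a multiple of 121, say 121s, with s coprime to 49.
Need s > 605/121, so s ≥ 6. First s ≥ 6 with gcd(s, 49) = 1 is s = 6. Thus m = 121·6 = 726.

726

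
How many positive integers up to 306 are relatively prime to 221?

266

Prime factors of 221: 13, 17. Count integers ≤ 306 divisible by none of them.
By inclusion–exclusion: 306 − ⌊306/13⌋ − ⌊306/17⌋ + ⌊306/221⌋ = 266.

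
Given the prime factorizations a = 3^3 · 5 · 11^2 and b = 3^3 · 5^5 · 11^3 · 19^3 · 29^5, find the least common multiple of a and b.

max exponent per prime: 3^3 · 5^5 · 11^3 · 19^3 · 29^5 = 15799474185948646875

15799474185948646875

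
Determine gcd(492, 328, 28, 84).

4

492 = 2² · 3 · 41; 328 = 2³ · 41; 28 = 2² · 7; 84 = 2² · 3 · 7
gcd takes min exponent of each prime: 2² = 4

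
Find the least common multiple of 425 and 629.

gcd first: 629 = 1·425 + 204; 425 = 2·204 + 17; 204 = 12·17 + 0 → gcd = 17
lcm = 425·629/gcd = 267325/17 = 15725

15725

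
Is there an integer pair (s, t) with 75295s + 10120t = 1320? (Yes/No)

Yes

By Bézout, 75295s + 10120t = 1320 has integer solutions iff gcd(75295, 10120) | 1320.
Euclid: 75295 = 7·10120 + 4455; 10120 = 2·4455 + 1210; 4455 = 3·1210 + 825; 1210 = 1·825 + 385; 825 = 2·385 + 55; 385 = 7·55 + 0. gcd = 55; 1320 mod 55 = 0. Yes.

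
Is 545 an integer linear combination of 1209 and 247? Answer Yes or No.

By Bézout, 1209s + 247t = 545 has integer solutions iff gcd(1209, 247) | 545.
Euclid: 1209 = 4·247 + 221; 247 = 1·221 + 26; 221 = 8·26 + 13; 26 = 2·13 + 0. gcd = 13; 545 mod 13 = 12. No.

No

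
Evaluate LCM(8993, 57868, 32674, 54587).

4107050113244

lcm(8993, 57868) = 8993·57868/gcd = 520406924/391 = 1330964
lcm(1330964, 32674) = 1330964·32674/gcd = 43487917736/34 = 1279056404
lcm(1279056404, 54587) = 1279056404·54587/gcd = 69819851925148/17 = 4107050113244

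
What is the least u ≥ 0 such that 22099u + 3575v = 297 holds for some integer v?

gcd(22099, 3575) = 11 (Euclid: 22099 = 6·3575 + 649; 3575 = 5·649 + 330; 649 = 1·330 + 319; 330 = 1·319 + 11; 319 = 29·11 + 0), and 11 | 297.
Extended Euclid: 22099·(-11) + 3575·(68) = 11. Scale by 27: u₀ = -297.
General solution u = u₀ + 325t; reducing mod 325 gives u = 28 (and v = -173).

28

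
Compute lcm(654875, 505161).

gcd first: 654875 = 1·505161 + 149714; 505161 = 3·149714 + 56019; 149714 = 2·56019 + 37676; 56019 = 1·37676 + 18343; 37676 = 2·18343 + 990; 18343 = 18·990 + 523; 990 = 1·523 + 467; 523 = 1·467 + 56; 467 = 8·56 + 19; 56 = 2·19 + 18; 19 = 1·18 + 1; 18 = 18·1 + 0 → gcd = 1
lcm = 654875·505161/gcd = 330817309875/1 = 330817309875

330817309875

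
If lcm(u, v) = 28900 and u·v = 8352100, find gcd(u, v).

289

From gcd × lcm = uv: gcd = 8352100 / 28900 = 289.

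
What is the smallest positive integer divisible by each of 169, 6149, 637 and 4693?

1414005593

169 = 13²; 6149 = 11 · 13 · 43; 637 = 7² · 13; 4693 = 13 · 19²
lcm takes max exponent of each prime: 7² · 11 · 13² · 19² · 43 = 1414005593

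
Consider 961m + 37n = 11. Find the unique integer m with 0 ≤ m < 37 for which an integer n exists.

26

Euclid: 961 = 25·37 + 36; 37 = 1·36 + 1; 36 = 36·1 + 0 → gcd = 1; 11 = 1·11.
Back-substitution yields 961·(-1) + 37·(26) = 1, so one solution is m = -1·11 = -11, n = 26·11 = 286.
Solutions in m differ by 37/1 = 37; the one in [0, 37) is -11 mod 37 = 26.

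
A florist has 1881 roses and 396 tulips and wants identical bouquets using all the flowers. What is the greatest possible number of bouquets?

99

Euclid: 1881 = 4·396 + 297; 396 = 1·297 + 99; 297 = 3·99 + 0. Last nonzero remainder: 99.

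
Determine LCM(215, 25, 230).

49450

215 = 5 · 43; 25 = 5²; 230 = 2 · 5 · 23
lcm takes max exponent of each prime: 2 · 5² · 23 · 43 = 49450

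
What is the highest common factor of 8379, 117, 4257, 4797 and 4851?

gcd(8379, 117): 8379 = 71·117 + 72; 117 = 1·72 + 45; 72 = 1·45 + 27; 45 = 1·27 + 18; 27 = 1·18 + 9; 18 = 2·9 + 0 → 9
gcd(9, 4257): 4257 = 473·9 + 0 → 9
gcd(9, 4797): 4797 = 533·9 + 0 → 9
gcd(9, 4851): 4851 = 539·9 + 0 → 9

9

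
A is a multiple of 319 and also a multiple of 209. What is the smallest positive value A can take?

6061

319 = 11 · 29; 209 = 11 · 19
max exponents: 11 · 19 · 29 = 6061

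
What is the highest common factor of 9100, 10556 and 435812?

9100 = 2² · 5² · 7 · 13; 10556 = 2² · 7 · 13 · 29; 435812 = 2² · 13 · 17² · 29
gcd takes min exponent of each prime: 2² · 13 = 52

52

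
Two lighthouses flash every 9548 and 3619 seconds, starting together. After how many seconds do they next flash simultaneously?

448756

9548 = 2² · 7 · 11 · 31; 3619 = 7 · 11 · 47
max exponents: 2² · 7 · 11 · 31 · 47 = 448756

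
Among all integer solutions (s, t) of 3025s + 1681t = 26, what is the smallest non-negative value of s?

808

gcd(3025, 1681) = 1 (Euclid: 3025 = 1·1681 + 1344; 1681 = 1·1344 + 337; 1344 = 3·337 + 333; 337 = 1·333 + 4; 333 = 83·4 + 1; 4 = 4·1 + 0), and 1 | 26.
Extended Euclid: 3025·(419) + 1681·(-754) = 1. Scale by 26: s₀ = 10894.
General solution s = s₀ + 1681k; reducing mod 1681 gives s = 808 (and t = -1454).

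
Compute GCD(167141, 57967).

167141 = 13² · 23 · 43
57967 = 7³ · 13²
Common: 13² = 169

169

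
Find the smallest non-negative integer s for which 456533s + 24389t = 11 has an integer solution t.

20061

Euclid: 456533 = 18·24389 + 17531; 24389 = 1·17531 + 6858; 17531 = 2·6858 + 3815; 6858 = 1·3815 + 3043; 3815 = 1·3043 + 772; 3043 = 3·772 + 727; 772 = 1·727 + 45; 727 = 16·45 + 7; 45 = 6·7 + 3; 7 = 2·3 + 1; 3 = 3·1 + 0 → gcd = 1; 11 = 1·11.
Back-substitution yields 456533·(-7045) + 24389·(131874) = 1, so one solution is s = -7045·11 = -77495, t = 131874·11 = 1450614.
Solutions in s differ by 24389/1 = 24389; the one in [0, 24389) is -77495 mod 24389 = 20061.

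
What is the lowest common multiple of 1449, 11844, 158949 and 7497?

81788161644

1449 = 3² · 7 · 23; 11844 = 2² · 3² · 7 · 47; 158949 = 3³ · 7 · 29²; 7497 = 3² · 7² · 17
lcm takes max exponent of each prime: 2² · 3³ · 7² · 17 · 23 · 29² · 47 = 81788161644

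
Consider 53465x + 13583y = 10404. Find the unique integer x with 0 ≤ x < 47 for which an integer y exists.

35

Reduce mod 13583: 53465x ≡ 10404 (mod 13583). With g = gcd(53465, 13583) = 289 dividing 10404, divide through: 185x ≡ 36 (mod 47).
Since gcd(185, 47) = 1, x ≡ 36·(185)⁻¹ ≡ 35 (mod 47). Smallest non-negative: 35.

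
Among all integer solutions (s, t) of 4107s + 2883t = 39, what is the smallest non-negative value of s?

139

Reduce mod 2883: 4107s ≡ 39 (mod 2883). With g = gcd(4107, 2883) = 3 dividing 39, divide through: 1369s ≡ 13 (mod 961).
Since gcd(1369, 961) = 1, s ≡ 13·(1369)⁻¹ ≡ 139 (mod 961). Smallest non-negative: 139.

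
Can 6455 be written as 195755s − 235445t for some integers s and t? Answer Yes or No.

No

gcd(195755, 235445): 235445 = 1·195755 + 39690; 195755 = 4·39690 + 36995; 39690 = 1·36995 + 2695; 36995 = 13·2695 + 1960; 2695 = 1·1960 + 735; 1960 = 2·735 + 490; 735 = 1·490 + 245; 490 = 2·245 + 0 → 245
245 does not divide 6455, so a solution does not exist.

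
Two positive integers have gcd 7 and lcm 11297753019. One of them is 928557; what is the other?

85169

Using pq = gcd(p,q)·lcm(p,q) = 7·11297753019 = 79084271133, we get q = 79084271133/928557 = 85169.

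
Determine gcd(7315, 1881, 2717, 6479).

gcd(7315, 1881): 7315 = 3·1881 + 1672; 1881 = 1·1672 + 209; 1672 = 8·209 + 0 → 209
gcd(209, 2717): 2717 = 13·209 + 0 → 209
gcd(209, 6479): 6479 = 31·209 + 0 → 209

209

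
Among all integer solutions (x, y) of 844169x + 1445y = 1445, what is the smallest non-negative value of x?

gcd(844169, 1445) = 289 (Euclid: 844169 = 584·1445 + 289; 1445 = 5·289 + 0), and 289 | 1445.
Extended Euclid: 844169·(1) + 1445·(-584) = 289. Scale by 5: x₀ = 5.
General solution x = x₀ + 5t; reducing mod 5 gives x = 0 (and y = 1).

0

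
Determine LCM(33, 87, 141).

44979

lcm(33, 87) = 33·87/gcd = 2871/3 = 957
lcm(957, 141) = 957·141/gcd = 134937/3 = 44979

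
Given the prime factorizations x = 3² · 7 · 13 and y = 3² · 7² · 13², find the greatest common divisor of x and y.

min exponent per shared prime: 3² · 7 · 13 = 819

819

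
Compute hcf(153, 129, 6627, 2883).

153 = 3² · 17; 129 = 3 · 43; 6627 = 3 · 47²; 2883 = 3 · 31²
gcd takes min exponent of each prime: 3 = 3

3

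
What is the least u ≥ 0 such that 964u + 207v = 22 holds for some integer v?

gcd(964, 207) = 1 (Euclid: 964 = 4·207 + 136; 207 = 1·136 + 71; 136 = 1·71 + 65; 71 = 1·65 + 6; 65 = 10·6 + 5; 6 = 1·5 + 1; 5 = 5·1 + 0), and 1 | 22.
Extended Euclid: 964·(-35) + 207·(163) = 1. Scale by 22: u₀ = -770.
General solution u = u₀ + 207t; reducing mod 207 gives u = 58 (and v = -270).

58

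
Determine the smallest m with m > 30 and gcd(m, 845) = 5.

Multiples of 5 above 30: 5·7, 5·8, … . Need the cofactor coprime to 845/5 = 169.
Checking s = 7, 8, … the first with gcd(s, 169) = 1 is s = 7, giving 35.

35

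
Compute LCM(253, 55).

1265

253 = 11 · 23; 55 = 5 · 11
max exponents: 5 · 11 · 23 = 1265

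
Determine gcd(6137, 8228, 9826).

17

6137 = 17 · 19²; 8228 = 2² · 11² · 17; 9826 = 2 · 17³
gcd takes min exponent of each prime: 17 = 17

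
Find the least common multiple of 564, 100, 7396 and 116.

756056100

564 = 2² · 3 · 47; 100 = 2² · 5²; 7396 = 2² · 43²; 116 = 2² · 29
lcm takes max exponent of each prime: 2² · 3 · 5² · 29 · 43² · 47 = 756056100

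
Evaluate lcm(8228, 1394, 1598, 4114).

8228 = 2² · 11² · 17; 1394 = 2 · 17 · 41; 1598 = 2 · 17 · 47; 4114 = 2 · 11² · 17
lcm takes max exponent of each prime: 2² · 11² · 17 · 41 · 47 = 15855356

15855356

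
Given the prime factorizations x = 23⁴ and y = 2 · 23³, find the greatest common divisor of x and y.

min exponent per shared prime: 23³ = 12167

12167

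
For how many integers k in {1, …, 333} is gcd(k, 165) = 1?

Prime factors of 165: 3, 5, 11. Count integers ≤ 333 divisible by none of them.
By inclusion–exclusion: 333 − ⌊333/3⌋ − ⌊333/5⌋ − ⌊333/11⌋ + ⌊333/15⌋ + ⌊333/33⌋ + ⌊333/55⌋ − ⌊333/165⌋ = 162.

162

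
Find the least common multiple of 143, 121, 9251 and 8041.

143 = 11 · 13; 121 = 11²; 9251 = 11 · 29²; 8041 = 11 · 17 · 43
lcm takes max exponent of each prime: 11² · 13 · 17 · 29² · 43 = 967034783

967034783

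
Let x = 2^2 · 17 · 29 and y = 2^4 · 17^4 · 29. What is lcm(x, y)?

max exponent per prime: 2^4 · 17^4 · 29 = 38753744

38753744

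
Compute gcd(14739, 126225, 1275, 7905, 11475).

51

gcd(14739, 126225): 126225 = 8·14739 + 8313; 14739 = 1·8313 + 6426; 8313 = 1·6426 + 1887; 6426 = 3·1887 + 765; 1887 = 2·765 + 357; 765 = 2·357 + 51; 357 = 7·51 + 0 → 51
gcd(51, 1275): 1275 = 25·51 + 0 → 51
gcd(51, 7905): 7905 = 155·51 + 0 → 51
gcd(51, 11475): 11475 = 225·51 + 0 → 51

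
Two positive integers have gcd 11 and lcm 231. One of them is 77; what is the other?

33

a·b = gcd·lcm = 11·231 = 2541, so b = 2541/77 = 33.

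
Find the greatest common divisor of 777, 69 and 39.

3

777 = 3 · 7 · 37; 69 = 3 · 23; 39 = 3 · 13
gcd takes min exponent of each prime: 3 = 3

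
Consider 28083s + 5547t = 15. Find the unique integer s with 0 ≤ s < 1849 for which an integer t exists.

1068

gcd(28083, 5547) = 3 (Euclid: 28083 = 5·5547 + 348; 5547 = 15·348 + 327; 348 = 1·327 + 21; 327 = 15·21 + 12; 21 = 1·12 + 9; 12 = 1·9 + 3; 9 = 3·3 + 0), and 3 | 15.
Extended Euclid: 28083·(-526) + 5547·(2663) = 3. Scale by 5: s₀ = -2630.
General solution s = s₀ + 1849k; reducing mod 1849 gives s = 1068 (and t = -5407).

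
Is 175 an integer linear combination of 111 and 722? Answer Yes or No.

By Bézout, 111x − 722y = 175 has integer solutions iff gcd(111, 722) | 175.
Euclid: 722 = 6·111 + 56; 111 = 1·56 + 55; 56 = 1·55 + 1; 55 = 55·1 + 0. gcd = 1; 175 mod 1 = 0. Yes.

Yes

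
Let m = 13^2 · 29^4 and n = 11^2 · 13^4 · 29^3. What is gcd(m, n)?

min exponent per shared prime: 13^2 · 29^3 = 4121741

4121741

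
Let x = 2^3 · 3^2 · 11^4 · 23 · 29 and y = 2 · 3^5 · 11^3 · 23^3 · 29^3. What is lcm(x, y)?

max exponent per prime: 2^3 · 3^5 · 11^4 · 23^3 · 29^3 = 8445872149966152

8445872149966152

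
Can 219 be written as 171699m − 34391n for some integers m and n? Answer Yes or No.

Yes

gcd(171699, 34391): 171699 = 4·34391 + 34135; 34391 = 1·34135 + 256; 34135 = 133·256 + 87; 256 = 2·87 + 82; 87 = 1·82 + 5; 82 = 16·5 + 2; 5 = 2·2 + 1; 2 = 2·1 + 0 → 1
1 divides 219, so a solution exists.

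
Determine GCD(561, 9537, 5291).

gcd(561, 9537): 9537 = 17·561 + 0 → 561
gcd(561, 5291): 5291 = 9·561 + 242; 561 = 2·242 + 77; 242 = 3·77 + 11; 77 = 7·11 + 0 → 11

11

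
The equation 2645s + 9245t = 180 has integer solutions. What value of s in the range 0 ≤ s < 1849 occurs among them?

Reduce mod 9245: 2645s ≡ 180 (mod 9245). With g = gcd(2645, 9245) = 5 dividing 180, divide through: 529s ≡ 36 (mod 1849).
Since gcd(529, 1849) = 1, s ≡ 36·(529)⁻¹ ≡ 790 (mod 1849). Smallest non-negative: 790.

790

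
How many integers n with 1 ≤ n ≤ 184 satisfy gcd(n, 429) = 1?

Prime factors of 429: 3, 11, 13. Count integers ≤ 184 divisible by none of them.
By inclusion–exclusion: 184 − ⌊184/3⌋ − ⌊184/11⌋ − ⌊184/13⌋ + ⌊184/33⌋ + ⌊184/39⌋ + ⌊184/143⌋ − ⌊184/429⌋ = 103.

103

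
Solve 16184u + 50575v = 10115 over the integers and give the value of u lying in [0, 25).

10

Euclid: 50575 = 3·16184 + 2023; 16184 = 8·2023 + 0 → gcd = 2023; 10115 = 2023·5.
Back-substitution yields 16184·(-3) + 50575·(1) = 2023, so one solution is u = -3·5 = -15, v = 1·5 = 5.
Solutions in u differ by 50575/2023 = 25; the one in [0, 25) is -15 mod 25 = 10.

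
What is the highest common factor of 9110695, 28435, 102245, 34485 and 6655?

gcd(9110695, 28435): 9110695 = 320·28435 + 11495; 28435 = 2·11495 + 5445; 11495 = 2·5445 + 605; 5445 = 9·605 + 0 → 605
gcd(605, 102245): 102245 = 169·605 + 0 → 605
gcd(605, 34485): 34485 = 57·605 + 0 → 605
gcd(605, 6655): 6655 = 11·605 + 0 → 605

605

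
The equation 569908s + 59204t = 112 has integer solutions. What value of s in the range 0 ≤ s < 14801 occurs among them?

Reduce mod 59204: 569908s ≡ 112 (mod 59204). With g = gcd(569908, 59204) = 4 dividing 112, divide through: 142477s ≡ 28 (mod 14801).
Since gcd(142477, 14801) = 1, s ≡ 28·(142477)⁻¹ ≡ 3622 (mod 14801). Smallest non-negative: 3622.

3622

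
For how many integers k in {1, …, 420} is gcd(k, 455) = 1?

266

455 = 5·7·13. Inclusion–exclusion on these primes:
420 − ⌊420/5⌋ − ⌊420/7⌋ − ⌊420/13⌋ + ⌊420/35⌋ + ⌊420/65⌋ + ⌊420/91⌋ − ⌊420/455⌋ = 266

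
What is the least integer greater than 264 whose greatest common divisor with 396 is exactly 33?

363

Multiples of 33 above 264: 33·9, 33·10, … . Need the cofactor coprime to 396/33 = 12.
Checking s = 9, 10, … the first with gcd(s, 12) = 1 is s = 11, giving 363.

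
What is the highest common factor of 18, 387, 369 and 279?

gcd(18, 387): 387 = 21·18 + 9; 18 = 2·9 + 0 → 9
gcd(9, 369): 369 = 41·9 + 0 → 9
gcd(9, 279): 279 = 31·9 + 0 → 9

9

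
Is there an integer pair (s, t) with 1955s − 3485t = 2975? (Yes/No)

Yes

By Bézout, 1955s − 3485t = 2975 has integer solutions iff gcd(1955, 3485) | 2975.
Euclid: 3485 = 1·1955 + 1530; 1955 = 1·1530 + 425; 1530 = 3·425 + 255; 425 = 1·255 + 170; 255 = 1·170 + 85; 170 = 2·85 + 0. gcd = 85; 2975 mod 85 = 0. Yes.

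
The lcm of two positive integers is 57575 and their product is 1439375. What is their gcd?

25

gcd·lcm = product, so gcd = 1439375/57575 = 25.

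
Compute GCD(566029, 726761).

1

Euclid: 726761 = 1·566029 + 160732; 566029 = 3·160732 + 83833; 160732 = 1·83833 + 76899; 83833 = 1·76899 + 6934; 76899 = 11·6934 + 625; 6934 = 11·625 + 59; 625 = 10·59 + 35; 59 = 1·35 + 24; 35 = 1·24 + 11; 24 = 2·11 + 2; 11 = 5·2 + 1; 2 = 2·1 + 0. Last nonzero remainder: 1.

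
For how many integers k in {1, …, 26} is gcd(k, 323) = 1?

24

323 = 17·19. Inclusion–exclusion on these primes:
26 − ⌊26/17⌋ − ⌊26/19⌋ + ⌊26/323⌋ = 24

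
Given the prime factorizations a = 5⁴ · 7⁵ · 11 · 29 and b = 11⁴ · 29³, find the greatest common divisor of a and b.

319

min exponent per shared prime: 11 · 29 = 319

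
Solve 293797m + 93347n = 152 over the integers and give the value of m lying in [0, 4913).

4533

gcd(293797, 93347) = 19 (Euclid: 293797 = 3·93347 + 13756; 93347 = 6·13756 + 10811; 13756 = 1·10811 + 2945; 10811 = 3·2945 + 1976; 2945 = 1·1976 + 969; 1976 = 2·969 + 38; 969 = 25·38 + 19; 38 = 2·19 + 0), and 19 | 152.
Extended Euclid: 293797·(2409) + 93347·(-7582) = 19. Scale by 8: m₀ = 19272.
General solution m = m₀ + 4913t; reducing mod 4913 gives m = 4533 (and n = -14267).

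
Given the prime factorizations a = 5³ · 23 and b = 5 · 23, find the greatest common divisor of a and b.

min exponent per shared prime: 5 · 23 = 115

115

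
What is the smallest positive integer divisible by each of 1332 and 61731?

9136188

1332 = 2² · 3² · 37; 61731 = 3² · 19³
max exponents: 2² · 3² · 19³ · 37 = 9136188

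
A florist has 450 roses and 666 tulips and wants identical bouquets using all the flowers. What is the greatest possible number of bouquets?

18

450 = 2 · 3² · 5²
666 = 2 · 3² · 37
Common: 2 · 3² = 18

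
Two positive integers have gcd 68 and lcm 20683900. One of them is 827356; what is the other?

Using mn = gcd(m,n)·lcm(m,n) = 68·20683900 = 1406505200, we get n = 1406505200/827356 = 1700.

1700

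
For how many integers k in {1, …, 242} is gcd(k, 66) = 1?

66 = 2·3·11. Inclusion–exclusion on these primes:
242 − ⌊242/2⌋ − ⌊242/3⌋ − ⌊242/11⌋ + ⌊242/6⌋ + ⌊242/22⌋ + ⌊242/33⌋ − ⌊242/66⌋ = 74

74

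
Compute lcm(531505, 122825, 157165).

1420077716525

531505 = 5 · 13² · 17 · 37; 122825 = 5² · 17³; 157165 = 5 · 17 · 43²
lcm takes max exponent of each prime: 5² · 13² · 17³ · 37 · 43² = 1420077716525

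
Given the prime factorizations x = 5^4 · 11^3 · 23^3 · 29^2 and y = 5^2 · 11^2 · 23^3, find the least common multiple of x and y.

8512116848125

max exponent per prime: 5^4 · 11^3 · 23^3 · 29^2 = 8512116848125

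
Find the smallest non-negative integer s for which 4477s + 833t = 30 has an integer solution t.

gcd(4477, 833) = 1 (Euclid: 4477 = 5·833 + 312; 833 = 2·312 + 209; 312 = 1·209 + 103; 209 = 2·103 + 3; 103 = 34·3 + 1; 3 = 3·1 + 0), and 1 | 30.
Extended Euclid: 4477·(275) + 833·(-1478) = 1. Scale by 30: s₀ = 8250.
General solution s = s₀ + 833k; reducing mod 833 gives s = 753 (and t = -4047).

753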